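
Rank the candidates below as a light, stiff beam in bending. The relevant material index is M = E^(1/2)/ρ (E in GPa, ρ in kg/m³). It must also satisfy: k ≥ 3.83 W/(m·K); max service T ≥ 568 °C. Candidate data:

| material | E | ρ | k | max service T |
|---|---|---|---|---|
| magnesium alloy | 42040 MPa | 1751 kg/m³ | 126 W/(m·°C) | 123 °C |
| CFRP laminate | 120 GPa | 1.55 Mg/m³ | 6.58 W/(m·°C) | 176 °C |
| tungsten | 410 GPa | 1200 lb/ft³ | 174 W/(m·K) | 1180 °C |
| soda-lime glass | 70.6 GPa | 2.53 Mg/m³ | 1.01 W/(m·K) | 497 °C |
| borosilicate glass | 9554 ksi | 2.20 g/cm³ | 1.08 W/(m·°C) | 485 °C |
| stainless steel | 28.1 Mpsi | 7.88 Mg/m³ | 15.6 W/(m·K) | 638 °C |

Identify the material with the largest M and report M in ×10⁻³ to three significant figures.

Screen on constraints: k ≥ 3.83 W/(m·K); max service T ≥ 568 °C. Survivors: tungsten, stainless steel.
Convert each candidate to consistent units, then evaluate M:
  tungsten: E = 410.0 GPa, ρ = 19220 kg/m³
  stainless steel: E = 193.7 GPa, ρ = 7880 kg/m³
  stainless steel: M = 1.77×10⁻³
  tungsten: M = 1.05×10⁻³
Highest index: stainless steel.

stainless steel, M = 1.77×10⁻³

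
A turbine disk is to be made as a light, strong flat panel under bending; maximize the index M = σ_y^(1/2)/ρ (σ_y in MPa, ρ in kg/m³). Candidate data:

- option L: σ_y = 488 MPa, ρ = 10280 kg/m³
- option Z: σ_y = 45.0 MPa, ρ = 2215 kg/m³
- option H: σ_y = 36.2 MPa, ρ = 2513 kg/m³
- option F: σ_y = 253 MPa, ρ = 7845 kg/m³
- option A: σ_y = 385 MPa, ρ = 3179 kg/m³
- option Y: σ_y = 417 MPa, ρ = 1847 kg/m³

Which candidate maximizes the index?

option Y

Per-candidate index values:
  option Y: M = 11.1×10⁻³
  option A: M = 6.17×10⁻³
  option Z: M = 3.03×10⁻³
  option H: M = 2.39×10⁻³
  option L: M = 2.15×10⁻³
  option F: M = 2.03×10⁻³
Highest index: option Y.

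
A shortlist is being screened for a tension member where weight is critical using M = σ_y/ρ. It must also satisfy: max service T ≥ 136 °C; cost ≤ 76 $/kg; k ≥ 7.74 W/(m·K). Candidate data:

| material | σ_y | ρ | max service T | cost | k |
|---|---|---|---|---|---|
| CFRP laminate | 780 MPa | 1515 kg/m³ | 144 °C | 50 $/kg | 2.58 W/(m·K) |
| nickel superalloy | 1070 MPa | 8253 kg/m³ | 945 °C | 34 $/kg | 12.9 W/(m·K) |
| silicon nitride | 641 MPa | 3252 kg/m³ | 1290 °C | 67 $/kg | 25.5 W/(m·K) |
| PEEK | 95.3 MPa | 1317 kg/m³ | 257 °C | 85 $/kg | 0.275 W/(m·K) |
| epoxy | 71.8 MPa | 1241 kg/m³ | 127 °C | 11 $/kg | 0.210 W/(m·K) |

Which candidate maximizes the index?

Screen on constraints: max service T ≥ 136 °C; cost ≤ 76 $/kg; k ≥ 7.74 W/(m·K). Survivors: nickel superalloy, silicon nitride.
Per-candidate index values:
  silicon nitride: M = 197 kN·m/kg
  nickel superalloy: M = 130 kN·m/kg
Silicon nitride ranks first.

silicon nitride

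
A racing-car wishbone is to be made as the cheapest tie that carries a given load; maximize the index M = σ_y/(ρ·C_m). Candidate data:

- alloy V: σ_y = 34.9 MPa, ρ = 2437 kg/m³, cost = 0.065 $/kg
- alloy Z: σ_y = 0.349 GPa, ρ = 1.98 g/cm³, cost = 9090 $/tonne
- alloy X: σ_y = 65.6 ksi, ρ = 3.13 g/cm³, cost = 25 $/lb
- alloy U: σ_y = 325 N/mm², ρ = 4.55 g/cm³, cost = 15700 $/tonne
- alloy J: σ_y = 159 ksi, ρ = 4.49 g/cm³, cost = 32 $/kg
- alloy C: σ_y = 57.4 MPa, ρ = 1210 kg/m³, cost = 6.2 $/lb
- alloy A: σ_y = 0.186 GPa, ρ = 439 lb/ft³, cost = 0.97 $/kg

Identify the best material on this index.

alloy V

In SI units:
  alloy V: σ_y = 34.90 MPa, ρ = 2437 kg/m³, cost = 0.06500 $/kg
  alloy Z: σ_y = 349.0 MPa, ρ = 1980 kg/m³, cost = 9.090 $/kg
  alloy X: σ_y = 452.3 MPa, ρ = 3130 kg/m³, cost = 55.11 $/kg
  alloy U: σ_y = 325.0 MPa, ρ = 4550 kg/m³, cost = 15.70 $/kg
  alloy J: σ_y = 1096 MPa, ρ = 4490 kg/m³, cost = 32.00 $/kg
  alloy C: σ_y = 57.40 MPa, ρ = 1210 kg/m³, cost = 13.67 $/kg
  alloy A: σ_y = 186.0 MPa, ρ = 7032 kg/m³, cost = 0.9700 $/kg
  alloy V: M = 220 kN·m per $
  alloy A: M = 27.3 kN·m per $
  alloy Z: M = 19.4 kN·m per $
  alloy J: M = 7.63 kN·m per $
  alloy U: M = 4.55 kN·m per $
  alloy C: M = 3.47 kN·m per $
  alloy X: M = 2.62 kN·m per $
Alloy V ranks first.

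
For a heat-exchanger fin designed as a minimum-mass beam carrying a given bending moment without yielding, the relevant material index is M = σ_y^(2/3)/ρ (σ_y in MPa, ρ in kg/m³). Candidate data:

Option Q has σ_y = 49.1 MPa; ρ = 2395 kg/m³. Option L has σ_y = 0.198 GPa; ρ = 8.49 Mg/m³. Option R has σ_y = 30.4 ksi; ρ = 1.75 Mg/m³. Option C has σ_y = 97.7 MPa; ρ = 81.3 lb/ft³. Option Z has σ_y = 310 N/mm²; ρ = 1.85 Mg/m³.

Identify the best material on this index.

option Z

After converting to SI:
  option Q: σ_y = 49.10 MPa, ρ = 2395 kg/m³
  option L: σ_y = 198.0 MPa, ρ = 8490 kg/m³
  option R: σ_y = 209.6 MPa, ρ = 1750 kg/m³
  option C: σ_y = 97.70 MPa, ρ = 1302 kg/m³
  option Z: σ_y = 310.0 MPa, ρ = 1850 kg/m³
  option Z: M = 24.8×10⁻³
  option R: M = 20.2×10⁻³
  option C: M = 16.3×10⁻³
  option Q: M = 5.60×10⁻³
  option L: M = 4.00×10⁻³
The maximum is for option Z.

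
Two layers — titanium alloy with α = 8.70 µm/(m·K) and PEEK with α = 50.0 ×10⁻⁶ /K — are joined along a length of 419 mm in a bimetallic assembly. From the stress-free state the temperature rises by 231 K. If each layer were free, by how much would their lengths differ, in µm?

Δα = |8.70 − 50.0|×10⁻⁶/K = 41.3×10⁻⁶/K.
ΔL_mismatch = Δα·L·ΔT = 41.3×10⁻⁶ × 419.0 mm × 231.0 K = 4000 µm.

4000 µm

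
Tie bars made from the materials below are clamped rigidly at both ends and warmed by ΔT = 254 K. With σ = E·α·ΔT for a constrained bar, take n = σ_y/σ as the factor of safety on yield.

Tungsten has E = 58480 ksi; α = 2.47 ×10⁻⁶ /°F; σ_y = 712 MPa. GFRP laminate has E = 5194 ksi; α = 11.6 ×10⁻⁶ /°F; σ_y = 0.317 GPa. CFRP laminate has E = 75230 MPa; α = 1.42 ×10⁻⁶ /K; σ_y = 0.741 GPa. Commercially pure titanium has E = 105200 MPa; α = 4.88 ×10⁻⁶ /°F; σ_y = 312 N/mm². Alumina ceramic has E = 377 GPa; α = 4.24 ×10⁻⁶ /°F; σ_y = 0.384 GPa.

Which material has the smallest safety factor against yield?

alumina ceramic

Converting E to GPa, α to ×10⁻⁶/K, σ_y to MPa, then σ and n for each:
  tungsten: E = 403.2, α = 4.45, σ_y = 712.0 → σ = 455 MPa, n = 1.56
  GFRP laminate: E = 35.81, α = 20.9, σ_y = 317.0 → σ = 190 MPa, n = 1.67
  CFRP laminate: E = 75.23, α = 1.42, σ_y = 741.0 → σ = 27.1 MPa, n = 27.3
  commercially pure titanium: E = 105.2, α = 8.78, σ_y = 312.0 → σ = 235 MPa, n = 1.33
  alumina ceramic: E = 377.0, α = 7.63, σ_y = 384.0 → σ = 731 MPa, n = 0.525
The minimum is alumina ceramic at n = 0.525.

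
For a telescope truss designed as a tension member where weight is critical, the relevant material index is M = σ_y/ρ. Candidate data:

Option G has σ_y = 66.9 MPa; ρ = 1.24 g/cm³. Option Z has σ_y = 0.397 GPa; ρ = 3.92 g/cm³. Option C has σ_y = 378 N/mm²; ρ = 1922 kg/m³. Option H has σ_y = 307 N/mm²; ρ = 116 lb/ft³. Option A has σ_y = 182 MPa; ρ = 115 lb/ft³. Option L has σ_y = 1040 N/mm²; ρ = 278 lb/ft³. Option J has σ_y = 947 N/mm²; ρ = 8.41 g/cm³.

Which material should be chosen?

option L

Putting every candidate on a common basis:
  option G: σ_y = 66.90 MPa, ρ = 1240 kg/m³
  option Z: σ_y = 397.0 MPa, ρ = 3920 kg/m³
  option C: σ_y = 378.0 MPa, ρ = 1922 kg/m³
  option H: σ_y = 307.0 MPa, ρ = 1858 kg/m³
  option A: σ_y = 182.0 MPa, ρ = 1842 kg/m³
  option L: σ_y = 1040 MPa, ρ = 4453 kg/m³
  option J: σ_y = 947.0 MPa, ρ = 8410 kg/m³
  option L: M = 234 kN·m/kg
  option C: M = 197 kN·m/kg
  option H: M = 165 kN·m/kg
  option J: M = 113 kN·m/kg
  option Z: M = 101 kN·m/kg
  option A: M = 98.8 kN·m/kg
  option G: M = 54.0 kN·m/kg
Highest index: option L.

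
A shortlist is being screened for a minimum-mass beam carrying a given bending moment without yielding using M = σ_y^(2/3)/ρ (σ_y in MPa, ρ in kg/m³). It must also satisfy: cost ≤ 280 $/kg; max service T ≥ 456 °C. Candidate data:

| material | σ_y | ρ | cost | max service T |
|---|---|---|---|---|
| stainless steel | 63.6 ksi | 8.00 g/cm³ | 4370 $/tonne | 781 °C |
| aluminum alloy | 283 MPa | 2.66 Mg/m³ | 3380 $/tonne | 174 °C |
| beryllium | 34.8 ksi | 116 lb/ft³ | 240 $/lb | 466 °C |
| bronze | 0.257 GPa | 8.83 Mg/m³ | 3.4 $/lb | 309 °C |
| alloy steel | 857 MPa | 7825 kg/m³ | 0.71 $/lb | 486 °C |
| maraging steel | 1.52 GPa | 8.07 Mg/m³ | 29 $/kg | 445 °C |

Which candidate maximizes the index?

alloy steel

Screen on constraints: cost ≤ 280 $/kg; max service T ≥ 456 °C. Survivors: stainless steel, alloy steel.
Convert each candidate to consistent units, then evaluate M:
  stainless steel: σ_y = 438.5 MPa, ρ = 8000 kg/m³
  alloy steel: σ_y = 857.0 MPa, ρ = 7825 kg/m³
  alloy steel: M = 11.5×10⁻³
  stainless steel: M = 7.21×10⁻³
Highest index: alloy steel.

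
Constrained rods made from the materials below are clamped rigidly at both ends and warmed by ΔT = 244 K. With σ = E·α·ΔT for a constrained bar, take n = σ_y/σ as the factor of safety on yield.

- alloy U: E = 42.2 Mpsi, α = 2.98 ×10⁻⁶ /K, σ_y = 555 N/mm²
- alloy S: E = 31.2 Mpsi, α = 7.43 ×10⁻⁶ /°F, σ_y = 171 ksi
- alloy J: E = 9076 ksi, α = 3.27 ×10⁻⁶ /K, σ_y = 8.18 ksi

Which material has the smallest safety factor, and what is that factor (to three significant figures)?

alloy J, n = 1.13

In consistent units (E in GPa, α in ×10⁻⁶/K, σ_y in MPa):
  alloy U: E = 291.0, α = 2.98, σ_y = 555.0 → σ = 212 MPa, n = 2.62
  alloy S: E = 215.1, α = 13.4, σ_y = 1179 → σ = 702 MPa, n = 1.68
  alloy J: E = 62.58, α = 3.27, σ_y = 56.40 → σ = 49.9 MPa, n = 1.13
The minimum is alloy J at n = 1.13.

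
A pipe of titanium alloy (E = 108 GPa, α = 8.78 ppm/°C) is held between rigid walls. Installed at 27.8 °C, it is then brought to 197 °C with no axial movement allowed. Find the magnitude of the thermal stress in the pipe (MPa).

160 MPa

ΔT = 169.2 K. Constrained thermal stress σ = E·α·ΔT = 108.0×10³ MPa × 8.78×10⁻⁶ × 169.2 = 160 MPa (compressive).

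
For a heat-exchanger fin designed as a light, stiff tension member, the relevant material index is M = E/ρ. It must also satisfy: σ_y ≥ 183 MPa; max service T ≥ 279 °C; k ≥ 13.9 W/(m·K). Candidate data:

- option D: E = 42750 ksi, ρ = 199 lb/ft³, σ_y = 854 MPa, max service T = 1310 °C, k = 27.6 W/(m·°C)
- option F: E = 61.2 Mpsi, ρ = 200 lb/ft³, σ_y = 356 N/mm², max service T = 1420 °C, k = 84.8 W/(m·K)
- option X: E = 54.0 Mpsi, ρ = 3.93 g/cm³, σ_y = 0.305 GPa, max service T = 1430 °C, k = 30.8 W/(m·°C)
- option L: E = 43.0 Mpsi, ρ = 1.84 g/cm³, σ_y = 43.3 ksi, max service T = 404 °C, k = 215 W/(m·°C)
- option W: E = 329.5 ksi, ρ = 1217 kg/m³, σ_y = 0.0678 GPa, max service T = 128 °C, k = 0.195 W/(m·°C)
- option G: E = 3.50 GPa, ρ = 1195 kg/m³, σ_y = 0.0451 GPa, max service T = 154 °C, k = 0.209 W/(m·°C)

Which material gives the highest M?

Screen on constraints: σ_y ≥ 183 MPa; max service T ≥ 279 °C; k ≥ 13.9 W/(m·K). Survivors: option D, option F, option X, option L.
After converting to SI:
  option D: E = 294.8 GPa, ρ = 3188 kg/m³
  option F: E = 422.0 GPa, ρ = 3204 kg/m³
  option X: E = 372.3 GPa, ρ = 3930 kg/m³
  option L: E = 296.5 GPa, ρ = 1840 kg/m³
  option L: M = 161 MN·m/kg
  option F: M = 132 MN·m/kg
  option X: M = 94.7 MN·m/kg
  option D: M = 92.5 MN·m/kg
Option L has the largest M.

option L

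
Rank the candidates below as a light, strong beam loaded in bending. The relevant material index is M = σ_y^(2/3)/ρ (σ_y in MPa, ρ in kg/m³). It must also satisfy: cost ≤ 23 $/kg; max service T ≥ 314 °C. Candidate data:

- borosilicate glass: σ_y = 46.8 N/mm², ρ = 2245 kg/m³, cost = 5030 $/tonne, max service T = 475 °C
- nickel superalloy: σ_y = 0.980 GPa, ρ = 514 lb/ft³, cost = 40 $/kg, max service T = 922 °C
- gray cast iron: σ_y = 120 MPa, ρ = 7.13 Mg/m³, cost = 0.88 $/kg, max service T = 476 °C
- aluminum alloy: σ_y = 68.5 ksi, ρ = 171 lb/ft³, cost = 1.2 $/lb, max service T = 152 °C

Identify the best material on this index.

borosilicate glass

Screen on constraints: cost ≤ 23 $/kg; max service T ≥ 314 °C. Survivors: borosilicate glass, gray cast iron.
Putting every candidate on a common basis:
  borosilicate glass: σ_y = 46.80 MPa, ρ = 2245 kg/m³
  gray cast iron: σ_y = 120.0 MPa, ρ = 7130 kg/m³
  borosilicate glass: M = 5.78×10⁻³
  gray cast iron: M = 3.41×10⁻³
Borosilicate glass has the largest M.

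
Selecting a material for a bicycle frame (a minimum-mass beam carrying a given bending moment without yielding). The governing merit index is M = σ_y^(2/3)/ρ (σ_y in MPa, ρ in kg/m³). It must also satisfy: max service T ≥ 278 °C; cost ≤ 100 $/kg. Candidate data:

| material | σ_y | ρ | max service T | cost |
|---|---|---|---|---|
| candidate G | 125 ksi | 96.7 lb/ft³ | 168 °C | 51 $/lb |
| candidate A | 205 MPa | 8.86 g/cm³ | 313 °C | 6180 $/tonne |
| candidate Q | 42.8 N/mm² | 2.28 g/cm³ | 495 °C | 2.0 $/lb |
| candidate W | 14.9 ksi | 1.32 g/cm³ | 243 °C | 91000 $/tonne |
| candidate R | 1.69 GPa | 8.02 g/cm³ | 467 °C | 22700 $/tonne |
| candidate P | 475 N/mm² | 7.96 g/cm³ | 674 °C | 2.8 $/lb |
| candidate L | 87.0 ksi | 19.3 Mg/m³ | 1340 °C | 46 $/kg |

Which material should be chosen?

Screen on constraints: max service T ≥ 278 °C; cost ≤ 100 $/kg. Survivors: candidate A, candidate Q, candidate R, candidate P, candidate L.
Normalizing units and computing the index:
  candidate A: σ_y = 205.0 MPa, ρ = 8860 kg/m³
  candidate Q: σ_y = 42.80 MPa, ρ = 2280 kg/m³
  candidate R: σ_y = 1690 MPa, ρ = 8020 kg/m³
  candidate P: σ_y = 475.0 MPa, ρ = 7960 kg/m³
  candidate L: σ_y = 599.8 MPa, ρ = 19300 kg/m³
  candidate R: M = 17.7×10⁻³
  candidate P: M = 7.65×10⁻³
  candidate Q: M = 5.37×10⁻³
  candidate A: M = 3.92×10⁻³
  candidate L: M = 3.69×10⁻³
The maximum is for candidate R.

candidate R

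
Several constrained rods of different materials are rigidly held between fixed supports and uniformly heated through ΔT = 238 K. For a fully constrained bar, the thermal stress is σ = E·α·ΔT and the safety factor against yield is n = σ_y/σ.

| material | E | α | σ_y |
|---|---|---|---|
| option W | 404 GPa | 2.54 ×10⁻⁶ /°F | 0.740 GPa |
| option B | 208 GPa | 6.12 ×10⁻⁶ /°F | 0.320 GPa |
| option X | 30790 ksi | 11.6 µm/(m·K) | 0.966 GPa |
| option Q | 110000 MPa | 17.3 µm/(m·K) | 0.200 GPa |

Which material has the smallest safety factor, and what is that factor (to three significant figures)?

option Q, n = 0.442

Converting E to GPa, α to ×10⁻⁶/K, σ_y to MPa, then σ and n for each:
  option W: E = 404.0, α = 4.57, σ_y = 740.0 → σ = 440 MPa, n = 1.68
  option B: E = 208.0, α = 11.0, σ_y = 320.0 → σ = 545 MPa, n = 0.587
  option X: E = 212.3, α = 11.6, σ_y = 966.0 → σ = 586 MPa, n = 1.65
  option Q: E = 110.0, α = 17.3, σ_y = 200.0 → σ = 453 MPa, n = 0.442
Smallest n: option Q with n = 0.442.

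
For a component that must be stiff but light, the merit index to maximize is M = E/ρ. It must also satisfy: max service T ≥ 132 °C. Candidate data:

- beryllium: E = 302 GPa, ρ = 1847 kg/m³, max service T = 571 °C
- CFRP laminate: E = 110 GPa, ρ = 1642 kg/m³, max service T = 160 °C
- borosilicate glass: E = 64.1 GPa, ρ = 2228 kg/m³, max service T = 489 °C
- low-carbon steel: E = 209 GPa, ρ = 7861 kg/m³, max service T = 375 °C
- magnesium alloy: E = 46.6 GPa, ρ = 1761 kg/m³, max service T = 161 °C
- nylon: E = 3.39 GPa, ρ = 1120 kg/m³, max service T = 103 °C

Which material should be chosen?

beryllium

Screen on constraints: max service T ≥ 132 °C. Survivors: beryllium, CFRP laminate, borosilicate glass, low-carbon steel, magnesium alloy.
Evaluate M for each candidate:
  beryllium: M = 164 MN·m/kg
  CFRP laminate: M = 67.0 MN·m/kg
  borosilicate glass: M = 28.8 MN·m/kg
  low-carbon steel: M = 26.6 MN·m/kg
  magnesium alloy: M = 26.5 MN·m/kg
The maximum is for beryllium.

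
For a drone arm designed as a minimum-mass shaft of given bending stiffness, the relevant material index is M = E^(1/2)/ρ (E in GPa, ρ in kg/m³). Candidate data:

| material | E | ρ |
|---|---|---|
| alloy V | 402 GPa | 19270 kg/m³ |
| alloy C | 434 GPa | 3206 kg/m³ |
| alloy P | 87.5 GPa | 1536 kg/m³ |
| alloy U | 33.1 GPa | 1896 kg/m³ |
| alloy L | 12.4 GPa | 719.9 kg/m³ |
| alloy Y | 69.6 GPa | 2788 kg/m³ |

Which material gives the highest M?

Per-candidate index values:
  alloy C: M = 6.50×10⁻³
  alloy P: M = 6.09×10⁻³
  alloy L: M = 4.89×10⁻³
  alloy U: M = 3.03×10⁻³
  alloy Y: M = 2.99×10⁻³
  alloy V: M = 1.04×10⁻³
Alloy C ranks first.

alloy C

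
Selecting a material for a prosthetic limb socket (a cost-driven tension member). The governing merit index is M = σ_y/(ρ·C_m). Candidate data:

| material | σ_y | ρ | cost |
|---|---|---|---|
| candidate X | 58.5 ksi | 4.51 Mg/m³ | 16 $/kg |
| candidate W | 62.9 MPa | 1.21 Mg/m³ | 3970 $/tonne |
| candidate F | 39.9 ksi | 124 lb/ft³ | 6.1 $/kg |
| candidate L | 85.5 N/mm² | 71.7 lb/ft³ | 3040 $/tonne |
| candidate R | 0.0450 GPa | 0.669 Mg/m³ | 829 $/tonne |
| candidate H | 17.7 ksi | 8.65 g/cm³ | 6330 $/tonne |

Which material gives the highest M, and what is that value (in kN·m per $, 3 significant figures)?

After converting to SI:
  candidate X: σ_y = 403.3 MPa, ρ = 4510 kg/m³, cost = 16.00 $/kg
  candidate W: σ_y = 62.90 MPa, ρ = 1210 kg/m³, cost = 3.970 $/kg
  candidate F: σ_y = 275.1 MPa, ρ = 1986 kg/m³, cost = 6.100 $/kg
  candidate L: σ_y = 85.50 MPa, ρ = 1149 kg/m³, cost = 3.040 $/kg
  candidate R: σ_y = 45.00 MPa, ρ = 669.0 kg/m³, cost = 0.8290 $/kg
  candidate H: σ_y = 122.0 MPa, ρ = 8650 kg/m³, cost = 6.330 $/kg
  candidate R: M = 81.1 kN·m per $
  candidate L: M = 24.5 kN·m per $
  candidate F: M = 22.7 kN·m per $
  candidate W: M = 13.1 kN·m per $
  candidate X: M = 5.59 kN·m per $
  candidate H: M = 2.23 kN·m per $
Highest index: candidate R.

candidate R, M = 81.1 kN·m per $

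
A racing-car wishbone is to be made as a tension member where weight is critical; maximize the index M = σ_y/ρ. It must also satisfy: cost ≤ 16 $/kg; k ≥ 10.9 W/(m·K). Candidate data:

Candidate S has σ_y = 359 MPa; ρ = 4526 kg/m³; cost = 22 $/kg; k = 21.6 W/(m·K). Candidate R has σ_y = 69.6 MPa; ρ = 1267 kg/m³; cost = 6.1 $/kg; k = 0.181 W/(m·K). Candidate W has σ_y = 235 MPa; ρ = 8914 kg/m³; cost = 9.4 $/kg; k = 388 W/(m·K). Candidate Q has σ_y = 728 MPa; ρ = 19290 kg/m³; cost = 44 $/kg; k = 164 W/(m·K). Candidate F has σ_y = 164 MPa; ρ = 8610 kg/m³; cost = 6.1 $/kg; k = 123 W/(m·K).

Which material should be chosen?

Screen on constraints: cost ≤ 16 $/kg; k ≥ 10.9 W/(m·K). Survivors: candidate W, candidate F.
Per-candidate index values:
  candidate W: M = 26.4 kN·m/kg
  candidate F: M = 19.0 kN·m/kg
The maximum is for candidate W.

candidate W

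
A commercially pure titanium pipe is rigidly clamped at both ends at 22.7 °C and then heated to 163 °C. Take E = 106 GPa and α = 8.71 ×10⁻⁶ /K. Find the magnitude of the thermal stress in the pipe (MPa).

ΔT = 140.3 K. Constrained thermal stress σ = E·α·ΔT = 106.0×10³ MPa × 8.71×10⁻⁶ × 140.3 = 130 MPa (compressive).

130 MPa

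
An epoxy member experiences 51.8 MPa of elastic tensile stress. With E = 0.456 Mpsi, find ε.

E = 0.456 Mpsi = 3.144 GPa = 3144 MPa.
ε = σ/E = 51.8 / 3144 = 0.0165.

0.0165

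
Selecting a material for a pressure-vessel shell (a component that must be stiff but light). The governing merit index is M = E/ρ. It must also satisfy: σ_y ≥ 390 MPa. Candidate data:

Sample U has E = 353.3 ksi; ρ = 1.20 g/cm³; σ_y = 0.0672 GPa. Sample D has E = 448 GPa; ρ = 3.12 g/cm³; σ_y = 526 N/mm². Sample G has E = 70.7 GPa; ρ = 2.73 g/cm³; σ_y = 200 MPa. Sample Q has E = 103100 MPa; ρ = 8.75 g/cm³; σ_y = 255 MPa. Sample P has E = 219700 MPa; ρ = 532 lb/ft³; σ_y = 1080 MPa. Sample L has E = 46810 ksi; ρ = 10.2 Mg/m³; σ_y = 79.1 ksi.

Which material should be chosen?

Screen on constraints: σ_y ≥ 390 MPa. Survivors: sample D, sample P, sample L.
After converting to SI:
  sample D: E = 448.0 GPa, ρ = 3120 kg/m³
  sample P: E = 219.7 GPa, ρ = 8522 kg/m³
  sample L: E = 322.7 GPa, ρ = 10200 kg/m³
  sample D: M = 144 MN·m/kg
  sample L: M = 31.6 MN·m/kg
  sample P: M = 25.8 MN·m/kg
Highest index: sample D.

sample D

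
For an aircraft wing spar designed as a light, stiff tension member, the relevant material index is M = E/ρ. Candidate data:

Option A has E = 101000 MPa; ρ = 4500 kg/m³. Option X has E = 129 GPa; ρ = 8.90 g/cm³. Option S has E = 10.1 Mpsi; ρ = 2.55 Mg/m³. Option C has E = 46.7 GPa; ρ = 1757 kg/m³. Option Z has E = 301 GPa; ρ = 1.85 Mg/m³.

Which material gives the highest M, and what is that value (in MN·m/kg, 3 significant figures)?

Normalizing units and computing the index:
  option A: E = 101.0 GPa, ρ = 4500 kg/m³
  option X: E = 129.0 GPa, ρ = 8900 kg/m³
  option S: E = 69.64 GPa, ρ = 2550 kg/m³
  option C: E = 46.70 GPa, ρ = 1757 kg/m³
  option Z: E = 301.0 GPa, ρ = 1850 kg/m³
  option Z: M = 163 MN·m/kg
  option S: M = 27.3 MN·m/kg
  option C: M = 26.6 MN·m/kg
  option A: M = 22.4 MN·m/kg
  option X: M = 14.5 MN·m/kg
Highest index: option Z.

option Z, M = 163 MN·m/kg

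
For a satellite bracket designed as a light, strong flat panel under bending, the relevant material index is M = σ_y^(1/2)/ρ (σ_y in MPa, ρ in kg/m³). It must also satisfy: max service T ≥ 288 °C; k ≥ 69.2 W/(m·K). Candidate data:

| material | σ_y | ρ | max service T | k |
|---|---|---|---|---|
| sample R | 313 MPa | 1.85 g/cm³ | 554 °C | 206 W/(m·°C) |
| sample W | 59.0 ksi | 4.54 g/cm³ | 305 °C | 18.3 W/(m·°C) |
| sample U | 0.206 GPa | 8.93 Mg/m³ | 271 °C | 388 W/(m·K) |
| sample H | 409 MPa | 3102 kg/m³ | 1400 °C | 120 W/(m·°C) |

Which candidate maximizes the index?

Screen on constraints: max service T ≥ 288 °C; k ≥ 69.2 W/(m·K). Survivors: sample R, sample H.
Normalizing units and computing the index:
  sample R: σ_y = 313.0 MPa, ρ = 1850 kg/m³
  sample H: σ_y = 409.0 MPa, ρ = 3102 kg/m³
  sample R: M = 9.56×10⁻³
  sample H: M = 6.52×10⁻³
The maximum is for sample R.

sample R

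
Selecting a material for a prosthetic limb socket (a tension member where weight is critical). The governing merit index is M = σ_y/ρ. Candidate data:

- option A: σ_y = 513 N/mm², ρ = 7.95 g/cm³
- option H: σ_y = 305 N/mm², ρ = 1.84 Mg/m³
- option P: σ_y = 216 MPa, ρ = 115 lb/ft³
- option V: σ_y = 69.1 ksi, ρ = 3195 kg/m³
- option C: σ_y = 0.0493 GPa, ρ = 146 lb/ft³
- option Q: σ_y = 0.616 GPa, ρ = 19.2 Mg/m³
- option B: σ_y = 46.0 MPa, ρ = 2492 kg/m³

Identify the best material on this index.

option H

Putting every candidate on a common basis:
  option A: σ_y = 513.0 MPa, ρ = 7950 kg/m³
  option H: σ_y = 305.0 MPa, ρ = 1840 kg/m³
  option P: σ_y = 216.0 MPa, ρ = 1842 kg/m³
  option V: σ_y = 476.4 MPa, ρ = 3195 kg/m³
  option C: σ_y = 49.30 MPa, ρ = 2339 kg/m³
  option Q: σ_y = 616.0 MPa, ρ = 19200 kg/m³
  option B: σ_y = 46.00 MPa, ρ = 2492 kg/m³
  option H: M = 166 kN·m/kg
  option V: M = 149 kN·m/kg
  option P: M = 117 kN·m/kg
  option A: M = 64.5 kN·m/kg
  option Q: M = 32.1 kN·m/kg
  option C: M = 21.1 kN·m/kg
  option B: M = 18.5 kN·m/kg
The maximum is for option H.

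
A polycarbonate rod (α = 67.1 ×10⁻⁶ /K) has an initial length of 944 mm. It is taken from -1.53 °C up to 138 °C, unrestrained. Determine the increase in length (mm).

8.84 mm

ΔT = 138 − (-1.53) = 139.5 K.
ΔL = α·L₀·ΔT = 67.1×10⁻⁶ × 944 mm × 139.5 K = 8.84 mm.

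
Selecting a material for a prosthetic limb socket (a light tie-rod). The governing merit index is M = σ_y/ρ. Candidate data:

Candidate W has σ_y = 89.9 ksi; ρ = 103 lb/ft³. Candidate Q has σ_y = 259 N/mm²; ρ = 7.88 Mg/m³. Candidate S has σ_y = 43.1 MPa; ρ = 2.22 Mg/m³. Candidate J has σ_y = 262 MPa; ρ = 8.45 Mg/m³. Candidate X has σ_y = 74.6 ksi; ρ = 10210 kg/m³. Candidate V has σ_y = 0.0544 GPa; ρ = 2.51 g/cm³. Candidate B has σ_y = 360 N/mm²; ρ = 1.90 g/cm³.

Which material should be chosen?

candidate W

Convert each candidate to consistent units, then evaluate M:
  candidate W: σ_y = 619.8 MPa, ρ = 1650 kg/m³
  candidate Q: σ_y = 259.0 MPa, ρ = 7880 kg/m³
  candidate S: σ_y = 43.10 MPa, ρ = 2220 kg/m³
  candidate J: σ_y = 262.0 MPa, ρ = 8450 kg/m³
  candidate X: σ_y = 514.3 MPa, ρ = 10210 kg/m³
  candidate V: σ_y = 54.40 MPa, ρ = 2510 kg/m³
  candidate B: σ_y = 360.0 MPa, ρ = 1900 kg/m³
  candidate W: M = 376 kN·m/kg
  candidate B: M = 189 kN·m/kg
  candidate X: M = 50.4 kN·m/kg
  candidate Q: M = 32.9 kN·m/kg
  candidate J: M = 31.0 kN·m/kg
  candidate V: M = 21.7 kN·m/kg
  candidate S: M = 19.4 kN·m/kg
Candidate W has the largest M.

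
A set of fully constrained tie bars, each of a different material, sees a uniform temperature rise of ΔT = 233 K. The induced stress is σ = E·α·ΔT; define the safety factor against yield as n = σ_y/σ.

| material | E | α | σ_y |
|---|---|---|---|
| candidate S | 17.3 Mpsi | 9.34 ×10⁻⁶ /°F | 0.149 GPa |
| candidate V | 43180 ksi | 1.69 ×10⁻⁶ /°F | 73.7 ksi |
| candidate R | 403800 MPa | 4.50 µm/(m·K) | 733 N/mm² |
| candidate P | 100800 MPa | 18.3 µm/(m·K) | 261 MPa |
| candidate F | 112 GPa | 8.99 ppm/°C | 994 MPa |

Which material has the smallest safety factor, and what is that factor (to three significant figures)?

With everything in SI (GPa, ×10⁻⁶/K, MPa):
  candidate S: E = 119.3, α = 16.8, σ_y = 149.0 → σ = 467 MPa, n = 0.319
  candidate V: E = 297.7, α = 3.04, σ_y = 508.1 → σ = 211 MPa, n = 2.41
  candidate R: E = 403.8, α = 4.50, σ_y = 733.0 → σ = 423 MPa, n = 1.73
  candidate P: E = 100.8, α = 18.3, σ_y = 261.0 → σ = 430 MPa, n = 0.607
  candidate F: E = 112.0, α = 8.99, σ_y = 994.0 → σ = 235 MPa, n = 4.24
Candidate S has the lowest safety factor, n = 0.319.

candidate S, n = 0.319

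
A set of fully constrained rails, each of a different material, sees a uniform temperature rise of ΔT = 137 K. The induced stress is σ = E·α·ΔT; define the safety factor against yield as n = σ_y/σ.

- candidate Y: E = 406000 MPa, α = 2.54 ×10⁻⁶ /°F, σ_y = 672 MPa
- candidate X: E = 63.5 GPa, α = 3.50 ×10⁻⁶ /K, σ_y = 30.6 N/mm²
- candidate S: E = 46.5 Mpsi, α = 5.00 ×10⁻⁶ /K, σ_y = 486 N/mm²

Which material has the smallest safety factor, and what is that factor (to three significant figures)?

candidate X, n = 1.00

Per material, after unit conversion:
  candidate Y: E = 406.0, α = 4.57, σ_y = 672.0 → σ = 254 MPa, n = 2.64
  candidate X: E = 63.50, α = 3.50, σ_y = 30.60 → σ = 30.4 MPa, n = 1.00
  candidate S: E = 320.6, α = 5.00, σ_y = 486.0 → σ = 220 MPa, n = 2.21
Smallest n: candidate X with n = 1.00.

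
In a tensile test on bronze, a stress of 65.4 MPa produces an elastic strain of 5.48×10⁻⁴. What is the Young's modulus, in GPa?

E = σ/ε = 65.4 MPa / 5.48×10⁻⁴ = 119300 MPa = 119 GPa.

119 GPa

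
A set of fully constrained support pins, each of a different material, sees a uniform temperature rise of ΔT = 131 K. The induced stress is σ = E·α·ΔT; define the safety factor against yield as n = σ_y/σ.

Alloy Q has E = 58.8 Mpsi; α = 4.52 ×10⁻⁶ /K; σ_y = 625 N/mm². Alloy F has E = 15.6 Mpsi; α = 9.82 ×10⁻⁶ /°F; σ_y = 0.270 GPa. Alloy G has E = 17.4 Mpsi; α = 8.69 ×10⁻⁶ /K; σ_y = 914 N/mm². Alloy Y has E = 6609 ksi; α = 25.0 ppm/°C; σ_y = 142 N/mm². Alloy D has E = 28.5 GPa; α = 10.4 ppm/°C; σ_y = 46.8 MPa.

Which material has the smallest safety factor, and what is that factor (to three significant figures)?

In consistent units (E in GPa, α in ×10⁻⁶/K, σ_y in MPa):
  alloy Q: E = 405.4, α = 4.52, σ_y = 625.0 → σ = 240 MPa, n = 2.60
  alloy F: E = 107.6, α = 17.7, σ_y = 270.0 → σ = 249 MPa, n = 1.08
  alloy G: E = 120.0, α = 8.69, σ_y = 914.0 → σ = 137 MPa, n = 6.69
  alloy Y: E = 45.57, α = 25.0, σ_y = 142.0 → σ = 149 MPa, n = 0.952
  alloy D: E = 28.50, α = 10.4, σ_y = 46.80 → σ = 38.8 MPa, n = 1.21
Smallest n: alloy Y with n = 0.952.

alloy Y, n = 0.952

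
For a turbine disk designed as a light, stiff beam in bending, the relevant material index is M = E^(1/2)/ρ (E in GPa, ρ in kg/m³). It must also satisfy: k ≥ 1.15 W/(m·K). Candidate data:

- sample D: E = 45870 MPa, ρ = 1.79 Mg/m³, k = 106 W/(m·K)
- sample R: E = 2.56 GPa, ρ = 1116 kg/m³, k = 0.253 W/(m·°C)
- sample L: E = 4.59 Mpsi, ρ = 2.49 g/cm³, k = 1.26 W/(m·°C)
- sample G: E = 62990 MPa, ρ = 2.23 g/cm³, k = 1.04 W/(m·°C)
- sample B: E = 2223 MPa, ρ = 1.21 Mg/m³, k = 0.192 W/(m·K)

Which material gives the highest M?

Screen on constraints: k ≥ 1.15 W/(m·K). Survivors: sample D, sample L.
Normalizing units and computing the index:
  sample D: E = 45.87 GPa, ρ = 1790 kg/m³
  sample L: E = 31.65 GPa, ρ = 2490 kg/m³
  sample D: M = 3.78×10⁻³
  sample L: M = 2.26×10⁻³
Sample D has the largest M.

sample D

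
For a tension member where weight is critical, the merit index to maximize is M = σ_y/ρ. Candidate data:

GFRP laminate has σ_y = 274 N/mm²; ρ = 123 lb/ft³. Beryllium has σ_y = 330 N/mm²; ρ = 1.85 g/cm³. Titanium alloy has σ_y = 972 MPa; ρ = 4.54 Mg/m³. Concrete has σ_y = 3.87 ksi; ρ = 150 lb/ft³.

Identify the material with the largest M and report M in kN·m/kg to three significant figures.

Convert each candidate to consistent units, then evaluate M:
  GFRP laminate: σ_y = 274.0 MPa, ρ = 1970 kg/m³
  beryllium: σ_y = 330.0 MPa, ρ = 1850 kg/m³
  titanium alloy: σ_y = 972.0 MPa, ρ = 4540 kg/m³
  concrete: σ_y = 26.68 MPa, ρ = 2403 kg/m³
  titanium alloy: M = 214 kN·m/kg
  beryllium: M = 178 kN·m/kg
  GFRP laminate: M = 139 kN·m/kg
  concrete: M = 11.1 kN·m/kg
Titanium alloy ranks first.

titanium alloy, M = 214 kN·m/kg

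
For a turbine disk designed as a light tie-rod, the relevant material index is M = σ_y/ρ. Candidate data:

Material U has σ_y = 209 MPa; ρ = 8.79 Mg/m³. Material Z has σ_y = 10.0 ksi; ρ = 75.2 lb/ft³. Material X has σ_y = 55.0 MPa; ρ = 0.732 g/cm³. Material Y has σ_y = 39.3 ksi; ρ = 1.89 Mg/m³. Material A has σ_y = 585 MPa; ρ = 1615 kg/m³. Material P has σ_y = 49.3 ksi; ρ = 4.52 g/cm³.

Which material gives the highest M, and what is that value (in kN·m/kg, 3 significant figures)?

material A, M = 362 kN·m/kg

Putting every candidate on a common basis:
  material U: σ_y = 209.0 MPa, ρ = 8790 kg/m³
  material Z: σ_y = 68.95 MPa, ρ = 1205 kg/m³
  material X: σ_y = 55.00 MPa, ρ = 732.0 kg/m³
  material Y: σ_y = 271.0 MPa, ρ = 1890 kg/m³
  material A: σ_y = 585.0 MPa, ρ = 1615 kg/m³
  material P: σ_y = 339.9 MPa, ρ = 4520 kg/m³
  material A: M = 362 kN·m/kg
  material Y: M = 143 kN·m/kg
  material P: M = 75.2 kN·m/kg
  material X: M = 75.1 kN·m/kg
  material Z: M = 57.2 kN·m/kg
  material U: M = 23.8 kN·m/kg
Material A ranks first.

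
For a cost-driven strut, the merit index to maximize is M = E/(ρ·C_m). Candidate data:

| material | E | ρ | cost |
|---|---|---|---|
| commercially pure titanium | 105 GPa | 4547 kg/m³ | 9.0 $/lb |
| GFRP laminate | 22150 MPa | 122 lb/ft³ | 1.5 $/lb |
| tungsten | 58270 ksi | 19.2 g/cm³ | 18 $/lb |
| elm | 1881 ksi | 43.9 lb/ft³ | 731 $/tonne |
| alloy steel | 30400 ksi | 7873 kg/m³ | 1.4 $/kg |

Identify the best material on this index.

elm

After converting to SI:
  commercially pure titanium: E = 105.0 GPa, ρ = 4547 kg/m³, cost = 19.84 $/kg
  GFRP laminate: E = 22.15 GPa, ρ = 1954 kg/m³, cost = 3.307 $/kg
  tungsten: E = 401.8 GPa, ρ = 19200 kg/m³, cost = 39.68 $/kg
  elm: E = 12.97 GPa, ρ = 703.2 kg/m³, cost = 0.7310 $/kg
  alloy steel: E = 209.6 GPa, ρ = 7873 kg/m³, cost = 1.400 $/kg
  elm: M = 25.2 MN·m per $
  alloy steel: M = 19.0 MN·m per $
  GFRP laminate: M = 3.43 MN·m per $
  commercially pure titanium: M = 1.16 MN·m per $
  tungsten: M = 0.527 MN·m per $
Elm has the largest M.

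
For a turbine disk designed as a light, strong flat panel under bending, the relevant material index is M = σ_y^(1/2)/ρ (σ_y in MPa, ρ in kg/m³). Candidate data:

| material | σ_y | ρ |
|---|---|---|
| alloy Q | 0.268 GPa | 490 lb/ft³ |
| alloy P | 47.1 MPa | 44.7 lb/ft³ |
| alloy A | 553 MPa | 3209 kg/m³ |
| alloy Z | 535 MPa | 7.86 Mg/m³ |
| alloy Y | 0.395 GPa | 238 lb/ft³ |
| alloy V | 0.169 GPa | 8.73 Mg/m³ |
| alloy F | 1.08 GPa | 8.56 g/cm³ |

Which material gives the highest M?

alloy P

In SI units:
  alloy Q: σ_y = 268.0 MPa, ρ = 7849 kg/m³
  alloy P: σ_y = 47.10 MPa, ρ = 716.0 kg/m³
  alloy A: σ_y = 553.0 MPa, ρ = 3209 kg/m³
  alloy Z: σ_y = 535.0 MPa, ρ = 7860 kg/m³
  alloy Y: σ_y = 395.0 MPa, ρ = 3812 kg/m³
  alloy V: σ_y = 169.0 MPa, ρ = 8730 kg/m³
  alloy F: σ_y = 1080 MPa, ρ = 8560 kg/m³
  alloy P: M = 9.58×10⁻³
  alloy A: M = 7.33×10⁻³
  alloy Y: M = 5.21×10⁻³
  alloy F: M = 3.84×10⁻³
  alloy Z: M = 2.94×10⁻³
  alloy Q: M = 2.09×10⁻³
  alloy V: M = 1.49×10⁻³
Alloy P has the largest M.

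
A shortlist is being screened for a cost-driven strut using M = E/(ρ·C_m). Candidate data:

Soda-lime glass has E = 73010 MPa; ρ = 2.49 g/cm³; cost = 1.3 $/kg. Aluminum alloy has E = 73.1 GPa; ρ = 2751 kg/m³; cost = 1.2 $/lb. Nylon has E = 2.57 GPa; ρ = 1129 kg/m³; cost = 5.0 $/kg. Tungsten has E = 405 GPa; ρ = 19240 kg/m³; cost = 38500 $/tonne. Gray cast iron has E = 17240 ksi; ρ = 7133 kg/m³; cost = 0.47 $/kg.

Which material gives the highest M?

Convert each candidate to consistent units, then evaluate M:
  soda-lime glass: E = 73.01 GPa, ρ = 2490 kg/m³, cost = 1.300 $/kg
  aluminum alloy: E = 73.10 GPa, ρ = 2751 kg/m³, cost = 2.646 $/kg
  nylon: E = 2.570 GPa, ρ = 1129 kg/m³, cost = 5.000 $/kg
  tungsten: E = 405.0 GPa, ρ = 19240 kg/m³, cost = 38.50 $/kg
  gray cast iron: E = 118.9 GPa, ρ = 7133 kg/m³, cost = 0.4700 $/kg
  gray cast iron: M = 35.5 MN·m per $
  soda-lime glass: M = 22.6 MN·m per $
  aluminum alloy: M = 10.0 MN·m per $
  tungsten: M = 0.547 MN·m per $
  nylon: M = 0.455 MN·m per $
Highest index: gray cast iron.

gray cast iron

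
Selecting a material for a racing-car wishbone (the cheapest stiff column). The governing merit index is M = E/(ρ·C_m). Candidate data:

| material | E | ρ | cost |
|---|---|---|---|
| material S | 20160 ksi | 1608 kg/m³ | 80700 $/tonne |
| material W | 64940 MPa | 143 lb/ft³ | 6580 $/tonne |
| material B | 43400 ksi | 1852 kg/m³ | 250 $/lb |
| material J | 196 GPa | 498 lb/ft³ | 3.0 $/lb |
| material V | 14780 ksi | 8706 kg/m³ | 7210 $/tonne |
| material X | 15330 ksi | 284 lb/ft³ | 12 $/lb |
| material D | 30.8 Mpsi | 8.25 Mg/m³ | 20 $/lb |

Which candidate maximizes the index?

Normalizing units and computing the index:
  material S: E = 139.0 GPa, ρ = 1608 kg/m³, cost = 80.70 $/kg
  material W: E = 64.94 GPa, ρ = 2291 kg/m³, cost = 6.580 $/kg
  material B: E = 299.2 GPa, ρ = 1852 kg/m³, cost = 551.1 $/kg
  material J: E = 196.0 GPa, ρ = 7977 kg/m³, cost = 6.614 $/kg
  material V: E = 101.9 GPa, ρ = 8706 kg/m³, cost = 7.210 $/kg
  material X: E = 105.7 GPa, ρ = 4549 kg/m³, cost = 26.46 $/kg
  material D: E = 212.4 GPa, ρ = 8250 kg/m³, cost = 44.09 $/kg
  material W: M = 4.31 MN·m per $
  material J: M = 3.71 MN·m per $
  material V: M = 1.62 MN·m per $
  material S: M = 1.07 MN·m per $
  material X: M = 0.878 MN·m per $
  material D: M = 0.584 MN·m per $
  material B: M = 0.293 MN·m per $
Material W has the largest M.

material W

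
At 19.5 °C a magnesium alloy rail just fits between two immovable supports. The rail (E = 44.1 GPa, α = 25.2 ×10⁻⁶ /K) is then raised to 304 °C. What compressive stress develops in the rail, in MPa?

316 MPa

ΔT = 284.5 K. Constrained thermal stress σ = E·α·ΔT = 44.10×10³ MPa × 25.2×10⁻⁶ × 284.5 = 316 MPa (compressive).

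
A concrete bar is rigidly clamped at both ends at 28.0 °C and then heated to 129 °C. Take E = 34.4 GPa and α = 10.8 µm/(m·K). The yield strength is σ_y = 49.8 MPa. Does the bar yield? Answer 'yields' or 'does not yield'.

ΔT = 101.0 K. Constrained thermal stress σ = E·α·ΔT = 34.40×10³ MPa × 10.8×10⁻⁶ × 101.0 = 37.5 MPa (compressive).
Compare to σ_y = 49.8 MPa: σ < σ_y, so it does not yield.

does not yield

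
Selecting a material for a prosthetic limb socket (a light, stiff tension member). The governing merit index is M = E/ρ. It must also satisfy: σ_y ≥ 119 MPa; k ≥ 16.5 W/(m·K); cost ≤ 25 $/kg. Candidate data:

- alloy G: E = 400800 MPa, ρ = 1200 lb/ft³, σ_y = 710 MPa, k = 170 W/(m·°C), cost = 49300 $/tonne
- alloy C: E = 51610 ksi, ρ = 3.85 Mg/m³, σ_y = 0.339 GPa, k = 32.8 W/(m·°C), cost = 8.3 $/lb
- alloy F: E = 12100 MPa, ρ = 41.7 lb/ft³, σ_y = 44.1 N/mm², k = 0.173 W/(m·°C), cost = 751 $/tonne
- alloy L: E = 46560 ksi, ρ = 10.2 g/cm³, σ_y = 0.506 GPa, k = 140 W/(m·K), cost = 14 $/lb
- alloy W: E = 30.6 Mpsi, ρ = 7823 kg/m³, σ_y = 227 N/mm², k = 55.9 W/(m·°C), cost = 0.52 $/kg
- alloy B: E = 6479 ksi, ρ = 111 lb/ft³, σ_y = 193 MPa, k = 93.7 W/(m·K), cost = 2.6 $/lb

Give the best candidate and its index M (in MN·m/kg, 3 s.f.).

Screen on constraints: σ_y ≥ 119 MPa; k ≥ 16.5 W/(m·K); cost ≤ 25 $/kg. Survivors: alloy C, alloy W, alloy B.
Normalizing units and computing the index:
  alloy C: E = 355.8 GPa, ρ = 3850 kg/m³
  alloy W: E = 211.0 GPa, ρ = 7823 kg/m³
  alloy B: E = 44.67 GPa, ρ = 1778 kg/m³
  alloy C: M = 92.4 MN·m/kg
  alloy W: M = 27.0 MN·m/kg
  alloy B: M = 25.1 MN·m/kg
The maximum is for alloy C.

alloy C, M = 92.4 MN·m/kg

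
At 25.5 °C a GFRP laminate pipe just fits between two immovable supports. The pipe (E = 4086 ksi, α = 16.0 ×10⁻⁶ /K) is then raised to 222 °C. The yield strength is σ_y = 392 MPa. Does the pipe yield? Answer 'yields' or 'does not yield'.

does not yield

E = 4086 ksi = 28.17 GPa.
ΔT = 196.5 K. Constrained thermal stress σ = E·α·ΔT = 28.17×10³ MPa × 16.0×10⁻⁶ × 196.5 = 88.6 MPa (compressive).
Compare to σ_y = 392 MPa: σ < σ_y, so it does not yield.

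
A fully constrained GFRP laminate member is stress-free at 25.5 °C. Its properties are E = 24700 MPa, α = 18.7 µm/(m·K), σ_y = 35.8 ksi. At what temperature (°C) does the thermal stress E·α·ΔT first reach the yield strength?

E = 24700 MPa = 24.70 GPa.
σ_y = 35.8 ksi = 246.8 MPa.
E·α·ΔT = 246.8 MPa ⇒ ΔT = 246.8 / (24.70×10³ × 18.7×10⁻⁶) = 534.4 K.
T = 25.5 + 534.4 = 559.9 °C.

560 °C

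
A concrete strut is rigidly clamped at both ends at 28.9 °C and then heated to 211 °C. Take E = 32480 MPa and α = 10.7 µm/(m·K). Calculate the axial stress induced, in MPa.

E = 32480 MPa = 32.48 GPa.
ΔT = 182.1 K. Constrained thermal stress σ = E·α·ΔT = 32.48×10³ MPa × 10.7×10⁻⁶ × 182.1 = 63.3 MPa (compressive).

63.3 MPa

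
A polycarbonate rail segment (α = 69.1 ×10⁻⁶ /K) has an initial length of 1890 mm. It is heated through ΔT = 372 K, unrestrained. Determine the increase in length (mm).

48.6 mm

ΔL = α·L₀·ΔT = 69.1×10⁻⁶ × 1890 mm × 372.0 K = 48.6 mm.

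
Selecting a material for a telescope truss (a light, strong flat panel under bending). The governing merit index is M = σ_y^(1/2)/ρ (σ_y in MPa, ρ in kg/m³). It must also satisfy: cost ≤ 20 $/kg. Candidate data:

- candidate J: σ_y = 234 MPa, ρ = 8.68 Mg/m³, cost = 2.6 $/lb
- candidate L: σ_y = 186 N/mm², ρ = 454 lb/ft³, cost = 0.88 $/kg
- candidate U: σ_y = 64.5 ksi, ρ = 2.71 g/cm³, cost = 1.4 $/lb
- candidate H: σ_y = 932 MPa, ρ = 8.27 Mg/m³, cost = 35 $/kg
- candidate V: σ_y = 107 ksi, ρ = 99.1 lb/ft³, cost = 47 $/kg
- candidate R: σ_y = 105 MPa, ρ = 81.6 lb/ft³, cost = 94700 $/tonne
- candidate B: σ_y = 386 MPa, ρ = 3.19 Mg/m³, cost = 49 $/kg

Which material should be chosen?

Screen on constraints: cost ≤ 20 $/kg. Survivors: candidate J, candidate L, candidate U.
Normalizing units and computing the index:
  candidate J: σ_y = 234.0 MPa, ρ = 8680 kg/m³
  candidate L: σ_y = 186.0 MPa, ρ = 7272 kg/m³
  candidate U: σ_y = 444.7 MPa, ρ = 2710 kg/m³
  candidate U: M = 7.78×10⁻³
  candidate L: M = 1.88×10⁻³
  candidate J: M = 1.76×10⁻³
Candidate U has the largest M.

candidate U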